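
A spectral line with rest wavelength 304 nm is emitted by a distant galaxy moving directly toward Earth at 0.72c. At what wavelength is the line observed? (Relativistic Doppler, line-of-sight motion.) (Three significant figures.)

Relativistic Doppler for wavelength: λ_obs = λ_src · √((1−β)/(1+β)).
With β = 0.72: factor = √(0.28/1.72) = 0.40347.
λ_obs = 304 × 0.40347 = 123 nm.

123 nm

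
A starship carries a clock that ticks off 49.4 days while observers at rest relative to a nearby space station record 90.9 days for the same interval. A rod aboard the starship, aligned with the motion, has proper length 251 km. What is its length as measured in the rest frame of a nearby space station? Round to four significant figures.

γ = Δt/Δτ = 90.9/49.4 = 1.84008.
L = L₀/γ = 251/1.84008 = 136.4 km.

136.4 km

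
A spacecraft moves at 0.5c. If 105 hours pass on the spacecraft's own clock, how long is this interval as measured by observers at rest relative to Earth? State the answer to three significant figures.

121 hours

With β = 0.5, γ = 1/√(1 − 0.5²) = 1/√0.75 = 1.1547.
Time dilation: Δt = γ·Δτ = 1.1547 × 105 = 121 hours.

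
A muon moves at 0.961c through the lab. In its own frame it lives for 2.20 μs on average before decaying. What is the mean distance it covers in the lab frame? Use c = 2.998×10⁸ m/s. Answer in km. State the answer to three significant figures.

2.29 km

With β = 0.961, γ = 1/√(1 − 0.961²) = 1/√0.076479 = 3.616.
Lab-frame lifetime: Δt = γτ = 3.616 × 2.20 μs = 7.9552 μs.
Distance: d = vΔt = 0.961 × 2.998×10⁸ m/s × 7.9552×10^-6 s = 2290 m = 2.29 km.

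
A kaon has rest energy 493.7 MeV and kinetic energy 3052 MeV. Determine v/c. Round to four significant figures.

0.9903

K = (γ−1)mc², so γ = 1 + 3052/493.7 = 7.1819.
Then v/c = √(1 − γ⁻²) = √(1 − 0.0193875) = √0.9806125 = 0.9903.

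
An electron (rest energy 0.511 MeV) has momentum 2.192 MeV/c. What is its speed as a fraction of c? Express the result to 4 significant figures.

0.9739c

pc/(mc²) = 2.192/0.511 = 4.2896 = βγ = β/√(1−β²).
So β² = x²/(1 + x²) with x = 4.2896: x² = 18.4007, β² = 18.4007/19.4007 = 0.948455, β = 0.9739.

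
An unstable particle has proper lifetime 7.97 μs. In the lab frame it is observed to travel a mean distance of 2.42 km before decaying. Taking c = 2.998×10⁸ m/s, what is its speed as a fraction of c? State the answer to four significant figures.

Lab distance = (lab lifetime)·v = γτ·βc, so βγ = d/(cτ) = 2420/(2.998×10⁸ × 7.970×10^-6) = 1.0128.
With βγ = 1.0128: γ² = 1 + (βγ)² = 2.02576, and β = (βγ)/γ = 1.0128/1.42329 = 0.7116.

0.7116c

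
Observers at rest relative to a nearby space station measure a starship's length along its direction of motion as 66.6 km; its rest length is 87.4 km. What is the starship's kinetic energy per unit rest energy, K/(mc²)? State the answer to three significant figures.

γ = L₀/L = 87.4/66.6 = 1.31231.
Since K = (γ−1)mc², K/(mc²) = 1.31231 − 1 = 0.312.

0.312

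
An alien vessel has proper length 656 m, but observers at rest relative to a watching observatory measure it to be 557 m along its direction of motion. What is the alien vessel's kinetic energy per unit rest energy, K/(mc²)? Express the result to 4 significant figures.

0.1777

Length contraction gives γ = L₀/L = 656/557 = 1.17774.
K/(mc²) = γ − 1 = 1.17774 − 1 = 0.1777.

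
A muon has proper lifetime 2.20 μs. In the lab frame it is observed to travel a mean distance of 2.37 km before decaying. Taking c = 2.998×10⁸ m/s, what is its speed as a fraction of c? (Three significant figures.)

Lab distance = (lab lifetime)·v = γτ·βc, so βγ = d/(cτ) = 2370/(2.998×10⁸ × 2.200×10^-6) = 3.5933.
With βγ = 3.5933: γ² = 1 + (βγ)² = 13.9118, and β = (βγ)/γ = 3.5933/3.72985 = 0.963.

0.963c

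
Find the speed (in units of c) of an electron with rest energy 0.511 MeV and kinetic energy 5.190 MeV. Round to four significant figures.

K = (γ−1)mc², so γ = 1 + 5.190/0.511 = 11.157.
Then v/c = √(1 − γ⁻²) = √(1 − 0.00803351) = √0.99196649 = 0.9960.

0.9960c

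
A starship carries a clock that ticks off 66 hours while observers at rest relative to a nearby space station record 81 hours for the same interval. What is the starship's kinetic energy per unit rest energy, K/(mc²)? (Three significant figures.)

From Δt = γΔτ: γ = 81/66 = 1.22727.
K/(mc²) = γ − 1 = 1.22727 − 1 = 0.227.

0.227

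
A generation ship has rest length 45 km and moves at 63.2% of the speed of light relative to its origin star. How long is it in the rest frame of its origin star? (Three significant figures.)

γ = 1/√(1 − β²) = 1/√(1 − 0.399424) = 1/√0.600576 = 1/0.774968 = 1.2904.
Along the direction of motion the measured length is L₀/γ = 45/1.2904 = 34.9 km.

34.9 km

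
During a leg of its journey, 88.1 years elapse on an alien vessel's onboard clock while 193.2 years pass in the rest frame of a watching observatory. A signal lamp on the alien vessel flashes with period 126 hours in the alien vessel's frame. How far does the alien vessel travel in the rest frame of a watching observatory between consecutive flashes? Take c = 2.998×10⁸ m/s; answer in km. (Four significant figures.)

2.654×10^11 km

From Δt = γΔτ: γ = 193.2/88.1 = 2.19296.
β = √(1 − 1/γ²) = 0.88998. Lab-frame period = γτ = 2.19296×126 hours = 276.31 hours. Distance = βc × γτ = 0.88998 × 2.998×10⁸ m/s × 994716 s = 2.6541×10^14 m = 2.654×10^11 km.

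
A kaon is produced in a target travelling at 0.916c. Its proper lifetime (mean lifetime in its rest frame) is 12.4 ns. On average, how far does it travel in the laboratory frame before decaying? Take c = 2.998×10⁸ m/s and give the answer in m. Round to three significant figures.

8.49 m

Lorentz factor: γ = (1 − 0.839056)^(−1/2) = 2.4927.
Lab-frame lifetime: Δt = γτ = 2.4927 × 12.4 ns = 30.909 ns.
Distance: d = vΔt = 0.916 × 2.998×10⁸ m/s × 3.0909×10^-8 s = 8.49 m.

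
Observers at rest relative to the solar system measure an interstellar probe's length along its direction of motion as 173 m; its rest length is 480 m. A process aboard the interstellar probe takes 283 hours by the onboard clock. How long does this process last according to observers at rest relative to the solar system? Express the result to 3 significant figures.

785 hours

From L = L₀/γ: γ = 480/173 = 2.77457.
The same γ dilates the second interval: 2.77457 × 283 hours = 785 hours.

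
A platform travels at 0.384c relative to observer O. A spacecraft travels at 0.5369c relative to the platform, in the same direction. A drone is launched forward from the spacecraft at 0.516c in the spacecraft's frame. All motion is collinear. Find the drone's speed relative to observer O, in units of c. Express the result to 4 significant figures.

Apply u = (u'+v)/(1+u'v) twice. Drone in the platform frame: (0.516+0.5369)/(1+0.516·0.5369) = 1.0529/1.2770404 = 0.82448c.
That velocity, transformed to the rest frame of observer O: (0.82448+0.384)/(1+0.82448·0.384) = 1.20848/1.31660032 = 0.91788c.

0.9179c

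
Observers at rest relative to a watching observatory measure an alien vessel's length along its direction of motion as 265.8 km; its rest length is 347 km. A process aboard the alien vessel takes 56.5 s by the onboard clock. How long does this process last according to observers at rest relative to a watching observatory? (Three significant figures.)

73.8 s

Length contraction gives γ = L₀/L = 347/265.8 = 1.30549.
Δt = γΔτ = 1.30549 × 56.5 = 73.8 s.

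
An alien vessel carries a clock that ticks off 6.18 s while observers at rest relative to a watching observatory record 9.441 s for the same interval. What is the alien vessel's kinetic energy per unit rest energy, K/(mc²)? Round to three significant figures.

0.528

The time-dilation ratio gives γ = 9.441/6.18 = 1.52767.
K/(mc²) = γ − 1 = 1.52767 − 1 = 0.528.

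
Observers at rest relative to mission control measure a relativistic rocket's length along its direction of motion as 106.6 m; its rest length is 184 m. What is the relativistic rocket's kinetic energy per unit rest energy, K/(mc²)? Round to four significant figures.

Length contraction gives γ = L₀/L = 184/106.6 = 1.72608.
Since K = (γ−1)mc², K/(mc²) = 1.72608 − 1 = 0.7261.

0.7261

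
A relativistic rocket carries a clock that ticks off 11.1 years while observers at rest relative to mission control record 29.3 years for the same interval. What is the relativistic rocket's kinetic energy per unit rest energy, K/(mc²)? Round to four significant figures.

From Δt = γΔτ: γ = 29.3/11.1 = 2.63964.
Since K = (γ−1)mc², K/(mc²) = 2.63964 − 1 = 1.640.

1.640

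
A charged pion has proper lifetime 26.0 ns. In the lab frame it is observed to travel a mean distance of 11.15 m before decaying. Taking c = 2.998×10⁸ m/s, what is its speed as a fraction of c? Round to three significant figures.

0.820c

Lab distance = (lab lifetime)·v = γτ·βc, so βγ = d/(cτ) = 11.15/(2.998×10⁸ × 2.600×10^-8) = 1.4304.
With βγ = 1.4304: γ² = 1 + (βγ)² = 3.04604, and β = (βγ)/γ = 1.4304/1.74529 = 0.820.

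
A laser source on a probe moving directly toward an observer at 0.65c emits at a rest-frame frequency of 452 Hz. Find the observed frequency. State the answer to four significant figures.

Relativistic Doppler (source moving toward): f_obs = f_src · √((1+β)/(1−β)).
With β = 0.65: factor = √(1.65/0.35) = 2.1712.
f_obs = 452 × 2.1712 = 981.4 Hz.

981.4 Hz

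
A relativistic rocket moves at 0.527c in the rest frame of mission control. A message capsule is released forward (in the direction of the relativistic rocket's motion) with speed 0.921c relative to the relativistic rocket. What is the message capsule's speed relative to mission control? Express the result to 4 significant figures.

0.9748c

In units of c, u = (u' + v)/(1 + u'v) with u' = 0.921 and v = 0.527.
Numerator: 0.921 + 0.527 = 1.448. Denominator: 1 + (0.921)(0.527) = 1.485367.
u = 1.448/1.485367 = 0.97484, so the speed is 0.9748c.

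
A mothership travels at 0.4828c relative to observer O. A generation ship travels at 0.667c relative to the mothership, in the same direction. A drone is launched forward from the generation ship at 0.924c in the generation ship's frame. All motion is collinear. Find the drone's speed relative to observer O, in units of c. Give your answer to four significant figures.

Compose velocities in two stages. Stage 1 (into S'): u₁ = (0.924+0.667)/(1+0.924×0.667) = 0.98434.
Stage 2 (into S): u = (0.98434+0.4828)/(1+0.98434×0.4828) = 0.99451, so the speed is 0.9945c.

0.9945c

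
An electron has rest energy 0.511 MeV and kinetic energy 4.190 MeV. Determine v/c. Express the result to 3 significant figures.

γ = 1 + K/(mc²) = 1 + 4.190/0.511 = 9.1996.
β = √(1 − 1/γ²) = √(1 − 0.0118158) = √0.9881842 = 0.994.

0.994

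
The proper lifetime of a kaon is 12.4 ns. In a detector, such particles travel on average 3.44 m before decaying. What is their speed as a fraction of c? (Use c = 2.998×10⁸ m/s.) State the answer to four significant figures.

d = βγcτ ⇒ βγ = d/(cτ) = 3.440 m / (3.71752 m) = 0.92535.
β = (βγ)/√(1+(βγ)²) = 0.92535/√1.856273 = 0.6792.

0.6792c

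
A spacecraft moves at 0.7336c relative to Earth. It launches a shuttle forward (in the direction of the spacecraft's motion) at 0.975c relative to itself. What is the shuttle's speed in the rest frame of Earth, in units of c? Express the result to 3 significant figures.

In units of c, u = (u' + v)/(1 + u'v) with u' = 0.975 and v = 0.7336.
Numerator: 0.975 + 0.7336 = 1.7086. Denominator: 1 + (0.975)(0.7336) = 1.71526.
u = 1.7086/1.71526 = 0.99612, so the speed is 0.996c.

0.996c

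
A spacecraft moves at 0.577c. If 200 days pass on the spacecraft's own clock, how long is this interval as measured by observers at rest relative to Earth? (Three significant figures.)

245 days

γ = 1/√(1 − β²) = 1/√(1 − 0.332929) = 1/√0.667071 = 1/0.816744 = 1.2244.
The onboard clock measures proper time, so the interval in the rest frame of Earth is dilated: Δt = γ·Δτ = 1.2244 × 200 days = 245 days.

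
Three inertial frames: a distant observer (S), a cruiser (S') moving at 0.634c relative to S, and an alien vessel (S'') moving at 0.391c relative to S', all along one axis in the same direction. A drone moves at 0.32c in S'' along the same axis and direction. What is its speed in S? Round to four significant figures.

Apply u = (u'+v)/(1+u'v) twice. Drone in the cruiser frame: (0.32+0.391)/(1+0.32·0.391) = 0.711/1.12512 = 0.63193c.
That velocity, transformed to the rest frame of a distant observer: (0.63193+0.634)/(1+0.63193·0.634) = 1.26593/1.40064362 = 0.90382c.

0.9038c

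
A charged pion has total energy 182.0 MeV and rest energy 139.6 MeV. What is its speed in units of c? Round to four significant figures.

0.6416c

Total energy E = γmc² gives γ = 182.0/139.6 = 1.3037.
Hence β = √(1 − 1/γ²) = √(1 − 0.588362) = √0.411638 = 0.6416.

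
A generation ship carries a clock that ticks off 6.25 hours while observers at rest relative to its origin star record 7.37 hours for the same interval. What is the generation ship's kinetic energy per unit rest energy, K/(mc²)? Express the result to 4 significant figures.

0.1792

From Δt = γΔτ: γ = 7.37/6.25 = 1.1792.
Since K = (γ−1)mc², K/(mc²) = 1.1792 − 1 = 0.1792.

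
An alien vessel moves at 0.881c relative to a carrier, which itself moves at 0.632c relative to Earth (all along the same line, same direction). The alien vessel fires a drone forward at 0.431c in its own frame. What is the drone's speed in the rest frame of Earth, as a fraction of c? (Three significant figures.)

0.989c

First combine the drone and alien vessel (S''→S'): u₁ = (0.431 + 0.881)/(1 + 0.431×0.881) = 1.312/1.379711 = 0.95092.
Then combine with the carrier (S'→S): u = (0.95092 + 0.632)/(1 + 0.95092×0.632) = 1.58292/1.60098144 = 0.98872.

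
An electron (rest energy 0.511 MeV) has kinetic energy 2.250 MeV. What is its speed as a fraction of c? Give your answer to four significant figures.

0.9827c

γ = 1 + K/(mc²) = 1 + 2.250/0.511 = 5.4031.
β = √(1 − 1/γ²) = √(1 − 0.0342542) = √0.9657458 = 0.9827.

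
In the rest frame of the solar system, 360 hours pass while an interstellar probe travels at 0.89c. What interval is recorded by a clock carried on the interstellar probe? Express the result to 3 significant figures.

164 hours

Lorentz factor: γ = (1 − 0.7921)^(−1/2) = 2.1932.
The interstellar probe's clock runs slow as seen from the solar system, so Δτ = Δt/γ = 360/2.1932 = 164 hours.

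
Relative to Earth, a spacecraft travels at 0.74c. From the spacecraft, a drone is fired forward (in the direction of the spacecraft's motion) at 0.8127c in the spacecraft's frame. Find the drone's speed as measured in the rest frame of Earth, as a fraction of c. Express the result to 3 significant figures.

In units of c, u = (u' + v)/(1 + u'v) with u' = 0.8127 and v = 0.74.
Numerator: 0.8127 + 0.74 = 1.5527. Denominator: 1 + (0.8127)(0.74) = 1.601398.
u = 1.5527/1.601398 = 0.96959, so the speed is 0.970c.

0.970c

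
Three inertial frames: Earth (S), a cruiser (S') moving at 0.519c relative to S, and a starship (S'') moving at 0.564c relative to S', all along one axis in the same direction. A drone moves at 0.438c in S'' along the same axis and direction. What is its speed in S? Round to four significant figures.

0.9333c

First combine the drone and starship (S''→S'): u₁ = (0.438 + 0.564)/(1 + 0.438×0.564) = 1.002/1.247032 = 0.80351.
Then combine with the cruiser (S'→S): u = (0.80351 + 0.519)/(1 + 0.80351×0.519) = 1.32251/1.41702169 = 0.9333.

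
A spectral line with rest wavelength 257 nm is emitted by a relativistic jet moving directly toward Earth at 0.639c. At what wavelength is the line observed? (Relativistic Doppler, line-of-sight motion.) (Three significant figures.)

Relativistic Doppler for wavelength: λ_obs = λ_src · √((1−β)/(1+β)).
With β = 0.639: factor = √(0.361/1.639) = 0.46931.
λ_obs = 257 × 0.46931 = 121 nm.

121 nm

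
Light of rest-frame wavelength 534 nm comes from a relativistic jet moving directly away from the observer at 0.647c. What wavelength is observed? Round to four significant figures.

1153 nm

Relativistic Doppler for wavelength: λ_obs = λ_src · √((1+β)/(1−β)).
With β = 0.647: factor = √(1.647/0.353) = 2.16.
λ_obs = 534 × 2.16 = 1153 nm.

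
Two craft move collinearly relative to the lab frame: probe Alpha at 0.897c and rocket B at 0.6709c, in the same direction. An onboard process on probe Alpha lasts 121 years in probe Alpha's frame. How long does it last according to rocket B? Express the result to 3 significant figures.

Speed of probe Alpha in rocket B's frame: u = (v_A − v_B)/(1 − v_A v_B/c²) = (0.897 − 0.6709)/(1 − 0.897×0.6709) = 0.2261/0.3982027 = 0.5678; |u| = 0.5678c.
At |u| = 0.5678c, γ = (1 − 0.322397)^(−1/2) = 1.2148.
Probe Alpha's interval is proper; time dilation gives Δt_B = γΔτ = 1.2148 × 121 years = 147 years.

147 years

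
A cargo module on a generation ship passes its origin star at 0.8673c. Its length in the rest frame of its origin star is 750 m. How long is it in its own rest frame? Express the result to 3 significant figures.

With β = 0.8673, γ = 1/√(1 − 0.8673²) = 1/√0.24779071 = 2.0089.
Proper length: L₀ = γ·L = 2.0089 × 750 = 1510 m.

1510 m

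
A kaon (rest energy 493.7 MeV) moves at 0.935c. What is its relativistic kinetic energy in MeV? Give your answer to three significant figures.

Lorentz factor: γ = (1 − 0.874225)^(−1/2) = 2.8197.
Kinetic energy: K = (γ − 1)mc² = (2.8197 − 1) × 493.7 MeV = 1.8197 × 493.7 = 898 MeV.

898 MeV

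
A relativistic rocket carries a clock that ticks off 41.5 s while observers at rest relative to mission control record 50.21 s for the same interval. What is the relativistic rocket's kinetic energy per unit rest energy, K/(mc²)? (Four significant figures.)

The time-dilation ratio gives γ = 50.21/41.5 = 1.20988.
Since K = (γ−1)mc², K/(mc²) = 1.20988 − 1 = 0.2099.

0.2099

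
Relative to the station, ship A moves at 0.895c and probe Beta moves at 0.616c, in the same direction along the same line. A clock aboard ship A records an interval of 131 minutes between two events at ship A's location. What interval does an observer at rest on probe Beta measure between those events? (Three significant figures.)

Speed of ship A in probe Beta's frame: u = (v_A − v_B)/(1 − v_A v_B/c²) = (0.895 − 0.616)/(1 − 0.895×0.616) = 0.279/0.44868 = 0.62182; |u| = 0.62182c.
γ for this relative speed: γ = 1/√(1 − 0.38666) = 1.2769.
Ship A's interval is proper; time dilation gives Δt_B = γΔτ = 1.2769 × 131 minutes = 167 minutes.

167 minutes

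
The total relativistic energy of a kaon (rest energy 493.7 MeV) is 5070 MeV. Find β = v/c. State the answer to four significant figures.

γ = E/(mc²) = 5070/493.7 = 10.269.
β = √(1 − 1/γ²) = √(1 − 0.00948296) = √0.99051704 = 0.9952.

0.9952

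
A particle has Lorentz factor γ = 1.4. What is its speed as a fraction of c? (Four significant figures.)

β = √(1 − 1/γ²) = √(1 − 1/1.96) = √0.489796 = 0.6999.

0.6999c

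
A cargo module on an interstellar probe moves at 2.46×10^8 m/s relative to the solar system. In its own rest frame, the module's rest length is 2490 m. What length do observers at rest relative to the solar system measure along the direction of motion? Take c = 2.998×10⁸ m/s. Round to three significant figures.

1420 m

β = v/c = (2.46×10^8 m/s)/(2.998×10⁸ m/s) = 0.820547.
Lorentz factor: γ = (1 − 0.6732974)^(−1/2) = 1.7495.
Along the direction of motion the measured length is L₀/γ = 2490/1.7495 = 1420 m.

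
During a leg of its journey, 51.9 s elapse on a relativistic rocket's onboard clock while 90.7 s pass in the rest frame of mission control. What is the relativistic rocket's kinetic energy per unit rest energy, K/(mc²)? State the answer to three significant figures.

The time-dilation ratio gives γ = 90.7/51.9 = 1.74759.
K/(mc²) = γ − 1 = 1.74759 − 1 = 0.748.

0.748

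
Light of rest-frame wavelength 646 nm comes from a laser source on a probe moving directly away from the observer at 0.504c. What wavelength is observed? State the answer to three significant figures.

Relativistic Doppler for wavelength: λ_obs = λ_src · √((1+β)/(1−β)).
With β = 0.504: factor = √(1.504/0.496) = 1.7413.
λ_obs = 646 × 1.7413 = 1120 nm.

1120 nm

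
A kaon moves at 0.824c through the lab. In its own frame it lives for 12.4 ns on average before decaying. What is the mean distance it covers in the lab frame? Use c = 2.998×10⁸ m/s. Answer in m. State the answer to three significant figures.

5.41 m

γ = 1/√(1 − β²) = 1/√(1 − 0.678976) = 1/√0.321024 = 1/0.56659 = 1.7649.
Lab-frame lifetime: Δt = γτ = 1.7649 × 12.4 ns = 21.885 ns.
Distance: d = vΔt = 0.824 × 2.998×10⁸ m/s × 2.1885×10^-8 s = 5.41 m.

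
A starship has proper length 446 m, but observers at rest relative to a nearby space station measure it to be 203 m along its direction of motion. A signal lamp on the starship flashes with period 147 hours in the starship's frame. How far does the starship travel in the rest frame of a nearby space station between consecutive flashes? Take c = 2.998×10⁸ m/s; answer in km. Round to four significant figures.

3.104×10^11 km

From L = L₀/γ: γ = 446/203 = 2.19704.
β = √(1 − 1/γ²) = 0.89041. Lab-frame period = γτ = 2.19704×147 hours = 322.96 hours. Distance = βc × γτ = 0.89041 × 2.998×10⁸ m/s × 1162656 s = 3.1037×10^14 m = 3.104×10^11 km.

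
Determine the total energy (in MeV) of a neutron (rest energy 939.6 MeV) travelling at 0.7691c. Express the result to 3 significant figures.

β² = 0.59151481, so γ = 1/√0.40848519 = 1.5646.
Total energy: E = γmc² = 1.5646 × 939.6 MeV = 1470 MeV.

1470 MeV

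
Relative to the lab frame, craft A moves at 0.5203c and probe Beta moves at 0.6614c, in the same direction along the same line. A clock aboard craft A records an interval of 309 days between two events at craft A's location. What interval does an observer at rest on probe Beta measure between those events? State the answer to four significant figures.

316.4 days

The velocity of craft A relative to probe Beta is (0.5203 − 0.6614)c / (1 − 0.5203×0.6614) = −0.21513c; relative speed 0.21513c.
γ for this relative speed: γ = 1/√(1 − 0.0462809) = 1.024.
Craft A's interval is proper; time dilation gives Δt_B = γΔτ = 1.024 × 309 days = 316.4 days.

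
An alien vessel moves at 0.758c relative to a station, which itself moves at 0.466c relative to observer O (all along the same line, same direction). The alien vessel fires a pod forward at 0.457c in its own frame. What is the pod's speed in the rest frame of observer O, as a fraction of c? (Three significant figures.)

First combine the pod and alien vessel (S''→S'): u₁ = (0.457 + 0.758)/(1 + 0.457×0.758) = 1.215/1.346406 = 0.9024.
Then combine with the station (S'→S): u = (0.9024 + 0.466)/(1 + 0.9024×0.466) = 1.3684/1.4205184 = 0.96331.

0.963c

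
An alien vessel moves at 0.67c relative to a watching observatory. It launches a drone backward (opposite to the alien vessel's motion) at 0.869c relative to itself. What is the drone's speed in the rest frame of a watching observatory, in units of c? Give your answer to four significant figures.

In units of c, u = (u' + v)/(1 + u'v) with u' = −0.869 and v = 0.67.
Numerator: −0.869 + 0.67 = −0.199. Denominator: 1 + (−0.869)(0.67) = 0.41777.
u = −0.199/0.41777 = −0.47634, so the speed is 0.4763c.

0.4763c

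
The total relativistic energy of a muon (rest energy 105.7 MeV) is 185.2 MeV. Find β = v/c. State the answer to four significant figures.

γ = E/(mc²) = 185.2/105.7 = 1.7521.
β = √(1 − 1/γ²) = √(1 − 0.325748) = √0.674252 = 0.8211.

0.8211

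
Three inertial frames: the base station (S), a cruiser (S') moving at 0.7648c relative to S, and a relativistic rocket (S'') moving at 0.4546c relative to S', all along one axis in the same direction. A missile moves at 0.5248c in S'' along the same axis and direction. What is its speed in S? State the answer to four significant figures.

First combine the missile and relativistic rocket (S''→S'): u₁ = (0.5248 + 0.4546)/(1 + 0.5248×0.4546) = 0.9794/1.23857408 = 0.79075.
Then combine with the cruiser (S'→S): u = (0.79075 + 0.7648)/(1 + 0.79075×0.7648) = 1.55555/1.6047656 = 0.96933.

0.9693c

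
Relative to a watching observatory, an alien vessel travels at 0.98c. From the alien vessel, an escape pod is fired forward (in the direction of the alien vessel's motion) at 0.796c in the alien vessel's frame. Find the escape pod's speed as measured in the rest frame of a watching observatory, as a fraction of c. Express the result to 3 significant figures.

0.998c

Relativistic velocity addition: u = (u' + v)/(1 + u'v/c²), with u' = 0.796c and v = 0.98c.
Numerator: 0.796 + 0.98 = 1.776. Denominator: 1 + (0.796)(0.98) = 1.78008.
u = 1.776/1.78008 = 0.99771, so the speed is 0.998c.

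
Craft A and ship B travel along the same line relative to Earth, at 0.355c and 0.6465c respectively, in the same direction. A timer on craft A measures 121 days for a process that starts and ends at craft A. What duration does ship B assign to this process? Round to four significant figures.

130.7 days

Speed of craft A in ship B's frame: u = (v_A − v_B)/(1 − v_A v_B/c²) = (0.355 − 0.6465)/(1 − 0.355×0.6465) = −0.2915/0.7704925 = −0.37833; |u| = 0.37833c.
At |u| = 0.37833c, γ = (1 − 0.143134)^(−1/2) = 1.0803.
Craft A's interval is proper; time dilation gives Δt_B = γΔτ = 1.0803 × 121 days = 130.7 days.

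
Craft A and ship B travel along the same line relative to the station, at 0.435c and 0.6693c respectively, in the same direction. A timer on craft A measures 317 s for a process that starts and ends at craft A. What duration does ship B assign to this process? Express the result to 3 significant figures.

336 s

Speed of craft A in ship B's frame: u = (v_A − v_B)/(1 − v_A v_B/c²) = (0.435 − 0.6693)/(1 − 0.435×0.6693) = −0.2343/0.7088545 = −0.33053; |u| = 0.33053c.
γ for this relative speed: γ = 1/√(1 − 0.10925) = 1.0596.
Craft A's interval is proper; time dilation gives Δt_B = γΔτ = 1.0596 × 317 s = 336 s.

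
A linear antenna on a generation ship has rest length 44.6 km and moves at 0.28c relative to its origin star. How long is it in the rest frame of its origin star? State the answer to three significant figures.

γ = 1/√(1 − β²) = 1/√(1 − 0.0784) = 1/√0.9216 = 1/0.96 = 1.0417.
Along the direction of motion the measured length is L₀/γ = 44.6/1.0417 = 42.8 km.

42.8 km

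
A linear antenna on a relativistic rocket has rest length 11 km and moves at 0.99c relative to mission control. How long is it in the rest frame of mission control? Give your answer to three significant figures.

With β = 0.99, γ = 1/√(1 − 0.99²) = 1/√0.0199 = 7.0888.
Along the direction of motion the measured length is L₀/γ = 11/7.0888 = 1.55 km.

1.55 km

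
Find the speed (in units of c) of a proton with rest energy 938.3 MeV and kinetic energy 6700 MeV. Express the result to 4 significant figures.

K = (γ−1)mc², so γ = 1 + 6700/938.3 = 8.1406.
Then v/c = √(1 − γ⁻²) = √(1 − 0.0150899) = √0.9849101 = 0.9924.

0.9924c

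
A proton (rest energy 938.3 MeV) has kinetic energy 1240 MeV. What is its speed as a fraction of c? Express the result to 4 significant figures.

K = (γ−1)mc², so γ = 1 + 1240/938.3 = 2.3215.
Then v/c = √(1 − γ⁻²) = √(1 − 0.185551) = √0.814449 = 0.9025.

0.9025c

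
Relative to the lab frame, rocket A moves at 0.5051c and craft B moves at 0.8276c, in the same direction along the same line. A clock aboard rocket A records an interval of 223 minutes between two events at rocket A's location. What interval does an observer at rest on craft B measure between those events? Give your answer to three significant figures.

268 minutes

Speed of rocket A in craft B's frame: u = (v_A − v_B)/(1 − v_A v_B/c²) = (0.5051 − 0.8276)/(1 − 0.5051×0.8276) = −0.3225/0.58197924 = −0.55414; |u| = 0.55414c.
γ for this relative speed: γ = 1/√(1 − 0.307071) = 1.2013.
The clock on rocket A records proper time, so craft B measures Δt = γΔτ = 1.2013 × 223 = 268 minutes.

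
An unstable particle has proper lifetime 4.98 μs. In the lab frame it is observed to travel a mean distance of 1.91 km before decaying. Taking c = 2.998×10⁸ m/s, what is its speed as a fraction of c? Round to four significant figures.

Let x = d/(cτ) = 1910 m / (2.998×10⁸ m/s × 4.980×10^-6 s) = 1.2793. Since d = βγcτ, x = βγ = β/√(1−β²).
Solving: β² = x²/(1+x²) = 1.63661/2.63661 = 0.620725, so β = 0.7879.

0.7879c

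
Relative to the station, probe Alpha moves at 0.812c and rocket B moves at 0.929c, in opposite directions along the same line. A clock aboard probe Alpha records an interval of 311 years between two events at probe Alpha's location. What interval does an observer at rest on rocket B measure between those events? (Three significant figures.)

Transform probe Alpha's velocity into rocket B's frame: (0.812 + 0.929)/(1 + 0.812·0.929) = 1.741/1.754348, so the relative speed is 0.99239c.
γ for this relative speed: γ = 1/√(1 − 0.984838) = 8.1212.
Probe Alpha's interval is proper; time dilation gives Δt_B = γΔτ = 8.1212 × 311 years = 2530 years.

2530 years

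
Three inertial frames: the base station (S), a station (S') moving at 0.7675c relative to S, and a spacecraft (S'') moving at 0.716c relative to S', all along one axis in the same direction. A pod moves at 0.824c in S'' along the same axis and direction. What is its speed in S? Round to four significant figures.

0.9958c

First combine the pod and spacecraft (S''→S'): u₁ = (0.824 + 0.716)/(1 + 0.824×0.716) = 1.54/1.589984 = 0.96856.
Then combine with the station (S'→S): u = (0.96856 + 0.7675)/(1 + 0.96856×0.7675) = 1.73606/1.7433698 = 0.99581.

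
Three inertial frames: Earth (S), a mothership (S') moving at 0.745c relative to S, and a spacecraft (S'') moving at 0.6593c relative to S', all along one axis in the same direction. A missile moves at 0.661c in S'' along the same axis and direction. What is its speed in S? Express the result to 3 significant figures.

Apply u = (u'+v)/(1+u'v) twice. Missile in the mothership frame: (0.661+0.6593)/(1+0.661·0.6593) = 1.3203/1.4357973 = 0.91956c.
That velocity, transformed to the rest frame of Earth: (0.91956+0.745)/(1+0.91956·0.745) = 1.66456/1.6850722 = 0.98783c.

0.988c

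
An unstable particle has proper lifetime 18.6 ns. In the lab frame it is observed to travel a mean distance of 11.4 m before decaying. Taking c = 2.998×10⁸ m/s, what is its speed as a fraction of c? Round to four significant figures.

Let x = d/(cτ) = 11.40 m / (2.998×10⁸ m/s × 1.860×10^-8 s) = 2.0444. Since d = βγcτ, x = βγ = β/√(1−β²).
Solving: β² = x²/(1+x²) = 4.17957/5.17957 = 0.806934, so β = 0.8983.

0.8983c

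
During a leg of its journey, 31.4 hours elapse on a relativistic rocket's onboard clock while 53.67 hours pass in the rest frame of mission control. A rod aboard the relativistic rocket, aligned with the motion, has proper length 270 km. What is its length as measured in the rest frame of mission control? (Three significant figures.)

From Δt = γΔτ: γ = 53.67/31.4 = 1.70924.
L = L₀/γ = 270/1.70924 = 158 km.

158 km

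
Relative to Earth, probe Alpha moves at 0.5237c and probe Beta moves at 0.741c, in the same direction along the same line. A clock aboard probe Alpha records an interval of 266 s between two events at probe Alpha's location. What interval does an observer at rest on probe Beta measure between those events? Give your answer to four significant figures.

284.5 s

The velocity of probe Alpha relative to probe Beta is (0.5237 − 0.741)c / (1 − 0.5237×0.741) = −0.3551c; relative speed 0.3551c.
γ for this relative speed: γ = 1/√(1 − 0.126096) = 1.0697.
Probe Alpha's interval is proper; time dilation gives Δt_B = γΔτ = 1.0697 × 266 s = 284.5 s.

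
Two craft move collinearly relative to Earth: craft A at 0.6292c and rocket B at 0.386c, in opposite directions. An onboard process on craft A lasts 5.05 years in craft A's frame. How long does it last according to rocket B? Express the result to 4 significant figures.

The velocity of craft A relative to rocket B is (0.6292 + 0.386)c / (1 + 0.6292×0.386) = 0.81682c; relative speed 0.81682c.
At |u| = 0.81682c, γ = (1 − 0.667195)^(−1/2) = 1.7334.
Craft A's interval is proper; time dilation gives Δt_B = γΔτ = 1.7334 × 5.05 years = 8.754 years.

8.754 years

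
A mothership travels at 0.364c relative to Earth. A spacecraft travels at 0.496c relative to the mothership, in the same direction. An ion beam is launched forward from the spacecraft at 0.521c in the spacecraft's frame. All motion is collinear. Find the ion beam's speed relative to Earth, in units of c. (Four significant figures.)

First combine the ion beam and spacecraft (S''→S'): u₁ = (0.521 + 0.496)/(1 + 0.521×0.496) = 1.017/1.258416 = 0.80816.
Then combine with the mothership (S'→S): u = (0.80816 + 0.364)/(1 + 0.80816×0.364) = 1.17216/1.29417024 = 0.90572.

0.9057c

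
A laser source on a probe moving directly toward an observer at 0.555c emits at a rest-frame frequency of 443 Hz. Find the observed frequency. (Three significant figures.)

828 Hz

Relativistic Doppler (source moving toward): f_obs = f_src · √((1+β)/(1−β)).
With β = 0.555: factor = √(1.555/0.445) = 1.8693.
f_obs = 443 × 1.8693 = 828 Hz.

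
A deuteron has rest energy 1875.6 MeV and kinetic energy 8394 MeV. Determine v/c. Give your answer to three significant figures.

0.983

K = (γ−1)mc², so γ = 1 + 8394/1875.6 = 5.4754.
Then v/c = √(1 − γ⁻²) = √(1 − 0.0333556) = √0.9666444 = 0.983.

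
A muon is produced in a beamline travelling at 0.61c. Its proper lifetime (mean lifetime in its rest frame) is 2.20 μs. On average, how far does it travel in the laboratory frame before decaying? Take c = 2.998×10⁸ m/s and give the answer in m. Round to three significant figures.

508 m

γ = 1/√(1 − β²) = 1/√(1 − 0.3721) = 1/√0.6279 = 1/0.792401 = 1.262.
Lab-frame lifetime: Δt = γτ = 1.262 × 2.20 μs = 2.7764 μs.
Distance: d = vΔt = 0.61 × 2.998×10⁸ m/s × 2.7764×10^-6 s = 508 m.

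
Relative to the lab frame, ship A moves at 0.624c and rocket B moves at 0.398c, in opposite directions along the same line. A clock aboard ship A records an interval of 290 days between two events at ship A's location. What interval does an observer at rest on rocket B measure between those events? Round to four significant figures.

505.0 days

Speed of ship A in rocket B's frame: u = (v_A + v_B)/(1 + v_A v_B/c²) = (0.624 + 0.398)/(1 + 0.624×0.398) = 1.022/1.248352 = 0.81868; |u| = 0.81868c.
At |u| = 0.81868c, γ = (1 − 0.670237)^(−1/2) = 1.7414.
The clock on ship A records proper time, so rocket B measures Δt = γΔτ = 1.7414 × 290 = 505.0 days.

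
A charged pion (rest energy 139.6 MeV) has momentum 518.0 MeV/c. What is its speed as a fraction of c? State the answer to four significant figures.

βγ = pc/(mc²) = 518.0/139.6 = 3.7106.
Since γ² = 1 + (βγ)² = 14.7686, γ = √14.7686 = 3.84299, and β = (βγ)/γ = 3.7106/3.84299 = 0.9656.

0.9656c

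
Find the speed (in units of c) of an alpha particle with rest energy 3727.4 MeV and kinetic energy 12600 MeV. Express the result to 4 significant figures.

0.9736c

K = (γ−1)mc², so γ = 1 + 12600/3727.4 = 4.3804.
Then v/c = √(1 − γ⁻²) = √(1 − 0.0521162) = √0.9478838 = 0.9736.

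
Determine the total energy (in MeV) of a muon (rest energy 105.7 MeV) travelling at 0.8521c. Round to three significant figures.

202 MeV

Lorentz factor: γ = (1 − 0.72607441)^(−1/2) = 1.9107.
Total energy: E = γmc² = 1.9107 × 105.7 MeV = 202 MeV.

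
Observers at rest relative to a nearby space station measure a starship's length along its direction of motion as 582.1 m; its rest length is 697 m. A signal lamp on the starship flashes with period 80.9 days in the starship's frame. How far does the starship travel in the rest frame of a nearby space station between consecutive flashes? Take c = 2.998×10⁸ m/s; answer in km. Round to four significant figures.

Length contraction gives γ = L₀/L = 697/582.1 = 1.19739.
β = √(1 − 1/γ²) = 0.55002. Lab-frame period = γτ = 1.19739×80.9 days = 96.869 days. Distance = βc × γτ = 0.55002 × 2.998×10⁸ m/s × 8369481.6 s = 1.3801×10^15 m = 1.380×10^12 km.

1.380×10^12 km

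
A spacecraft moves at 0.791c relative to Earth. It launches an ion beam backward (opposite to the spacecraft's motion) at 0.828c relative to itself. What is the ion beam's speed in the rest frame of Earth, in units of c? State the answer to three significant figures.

0.107c

Relativistic velocity addition: u = (u' + v)/(1 + u'v/c²), with u' = −0.828c and v = 0.791c.
Numerator: −0.828 + 0.791 = −0.037. Denominator: 1 + (−0.828)(0.791) = 0.345052.
u = −0.037/0.345052 = −0.10723, so the speed is 0.107c.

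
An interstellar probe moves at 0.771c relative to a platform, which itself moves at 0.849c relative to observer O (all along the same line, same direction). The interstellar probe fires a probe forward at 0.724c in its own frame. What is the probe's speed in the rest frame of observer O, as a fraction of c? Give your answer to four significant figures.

First combine the probe and interstellar probe (S''→S'): u₁ = (0.724 + 0.771)/(1 + 0.724×0.771) = 1.495/1.558204 = 0.95944.
Then combine with the platform (S'→S): u = (0.95944 + 0.849)/(1 + 0.95944×0.849) = 1.80844/1.81456456 = 0.99662.

0.9966c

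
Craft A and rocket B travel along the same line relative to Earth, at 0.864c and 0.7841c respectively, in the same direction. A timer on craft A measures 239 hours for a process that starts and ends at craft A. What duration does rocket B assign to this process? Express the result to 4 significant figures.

Speed of craft A in rocket B's frame: u = (v_A − v_B)/(1 − v_A v_B/c²) = (0.864 − 0.7841)/(1 − 0.864×0.7841) = 0.0799/0.3225376 = 0.24772; |u| = 0.24772c.
γ for this relative speed: γ = 1/√(1 − 0.0613652) = 1.0322.
Craft A's interval is proper; time dilation gives Δt_B = γΔτ = 1.0322 × 239 hours = 246.7 hours.

246.7 hours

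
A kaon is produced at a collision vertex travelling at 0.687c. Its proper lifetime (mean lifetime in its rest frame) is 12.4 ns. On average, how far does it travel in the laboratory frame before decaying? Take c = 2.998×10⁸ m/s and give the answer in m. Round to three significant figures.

3.51 m

γ = 1/√(1 − β²) = 1/√(1 − 0.471969) = 1/√0.528031 = 1/0.726657 = 1.3762.
Lab-frame lifetime: Δt = γτ = 1.3762 × 12.4 ns = 17.065 ns.
Distance: d = vΔt = 0.687 × 2.998×10⁸ m/s × 1.7065×10^-8 s = 3.51 m.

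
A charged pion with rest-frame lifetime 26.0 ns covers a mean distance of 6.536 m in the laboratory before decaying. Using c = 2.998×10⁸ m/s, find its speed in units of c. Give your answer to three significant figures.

d = βγcτ ⇒ βγ = d/(cτ) = 6.536 m / (7.7948 m) = 0.83851.
β = (βγ)/√(1+(βγ)²) = 0.83851/√1.703099 = 0.643.

0.643c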